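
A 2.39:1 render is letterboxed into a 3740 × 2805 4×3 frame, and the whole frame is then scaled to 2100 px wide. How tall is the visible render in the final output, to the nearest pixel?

879 px

At 3740×2805 the render is width-limited, so height = 3740 / 2.390 ≈ 1564.85 px.
The frame scales by 2100/3740 = 0.5615; 1564.85 × 0.5615 ≈ 878.66 px.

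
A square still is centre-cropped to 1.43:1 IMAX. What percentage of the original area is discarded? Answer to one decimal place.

Going from square to 1.43:1 IMAX means cutting height while keeping width.
(1.000)/(1.430) ≈ 0.699 of the area survives, leaving 30.07% discarded.

30.1%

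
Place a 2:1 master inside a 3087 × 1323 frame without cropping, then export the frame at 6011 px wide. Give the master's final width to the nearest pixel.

5152 px

Fitted into 3087×1323, the master spans the height; its width is 1323 × 2/1 ≈ 2646.00 px.
Scaling 3087 → 6011 is ×1.9472, so the width becomes 2646.00 × 1.9472 ≈ 5152.29 px.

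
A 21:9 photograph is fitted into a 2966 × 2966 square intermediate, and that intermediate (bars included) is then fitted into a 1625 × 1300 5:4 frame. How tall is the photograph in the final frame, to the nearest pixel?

First fit — 21:9 into 2966×2966 spans the width: 2966.00 × 1271.14.
Second fit — the square canvas into 1625×1300 spans the height: 1300.00 × 1300.00 (×0.4383 from 2966×2966).
Applying the same ×0.4383: 1271.14 → 557.14.

557 px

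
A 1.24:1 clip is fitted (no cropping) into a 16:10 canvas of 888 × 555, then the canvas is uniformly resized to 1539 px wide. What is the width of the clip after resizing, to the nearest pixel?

In the 888×555 frame the clip fills the height: width = 555 × 1.240 ≈ 688.20 px.
Resizing to 1539 px wide multiplies everything by 1.7331: 688.20 → 1192.72 px.

1193 px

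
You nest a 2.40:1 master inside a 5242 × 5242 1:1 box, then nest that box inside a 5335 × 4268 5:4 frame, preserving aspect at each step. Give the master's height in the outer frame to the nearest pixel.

1778 px

First fit — 2.40:1 into 5242×5242 spans the width: 5242.00 × 2184.17.
1:1 in 5335×4268: fills the height, so the intermediate becomes 4268.00 × 4268.00 — a scale of ×0.8142.
So the master's height is 2184.17 × 0.8142 ≈ 1778.33.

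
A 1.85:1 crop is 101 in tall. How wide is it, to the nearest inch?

187 in

101 × 1.850 = 186.85.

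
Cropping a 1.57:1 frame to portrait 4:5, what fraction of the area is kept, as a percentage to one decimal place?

51.0%

Going from 1.57:1 to portrait 4:5 means cutting width while keeping height.
(0.800)/(1.570) ≈ 0.510 of the area survives.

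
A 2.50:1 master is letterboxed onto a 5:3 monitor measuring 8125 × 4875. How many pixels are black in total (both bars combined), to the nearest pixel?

13203125 pixels

Since 2.500 > 1.667, the master is width-limited.
That makes the image 3250.0000 px tall (8125 / 2.500).
Black = 4875 − 3250.0000 = 1625.0000 px.
Bar area = 1625.0000 × 8125 ≈ 13203125 px.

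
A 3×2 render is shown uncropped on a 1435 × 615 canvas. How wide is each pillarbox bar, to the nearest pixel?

256 px

Since 1.500 < 2.333, the render is height-limited.
Content width = 615 × 3/2 ≈ 922.50 px.
Black = 1435 − 922.50 = 512.50 px, or 256.25 per bar.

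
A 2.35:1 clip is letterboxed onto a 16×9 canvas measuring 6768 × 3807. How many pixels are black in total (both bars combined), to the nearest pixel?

6273936 pixels

Since 2.350 > 1.778, the clip is width-limited.
That makes the image 2880.0000 px tall (6768 / 2.350).
Leftover height: 3807 − 2880.0000 = 927.0000 px.
Across the 6768-px span: 927.0000 × 6768 ≈ 6273936 px.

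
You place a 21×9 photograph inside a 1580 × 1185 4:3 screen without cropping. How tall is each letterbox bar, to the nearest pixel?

254 px

21×9 (2.333) > 4:3 (1.333), so the photograph fills the width.
The photograph is 1580 × 9/21 ≈ 677.14 px tall.
Black = 1185 − 677.14 = 507.86 px, or 253.93 per bar.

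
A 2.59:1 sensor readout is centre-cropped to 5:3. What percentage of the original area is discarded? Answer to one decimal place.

Going from 2.59:1 to 5:3 means cutting width while keeping height.
Fraction kept = (1.667)/(2.590) ≈ 64.35%, so 35.65% is lost.

35.6%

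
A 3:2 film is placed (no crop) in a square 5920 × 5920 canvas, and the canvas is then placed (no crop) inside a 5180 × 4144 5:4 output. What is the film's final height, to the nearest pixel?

2763 px

Inside the 5920×5920 canvas the film is width-limited at 5920.00 × 3946.67.
The square canvas is height-limited in 5180×4144, giving 4144.00 × 4144.00; scale factor 0.7000.
So the film's height is 3946.67 × 0.7000 ≈ 2762.67.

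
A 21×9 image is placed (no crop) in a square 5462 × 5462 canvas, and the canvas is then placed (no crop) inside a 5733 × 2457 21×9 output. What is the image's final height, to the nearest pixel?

1053 px

Inside the 5462×5462 canvas the image is width-limited at 5462.00 × 2340.86.
The square canvas is height-limited in 5733×2457, giving 2457.00 × 2457.00; scale factor 0.4498.
The image scales with it: height 2340.86 × 0.4498 ≈ 1053.00.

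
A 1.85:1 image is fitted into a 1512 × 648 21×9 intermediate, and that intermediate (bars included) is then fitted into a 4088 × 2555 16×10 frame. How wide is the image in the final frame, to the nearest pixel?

3241 px

First fit — 1.85:1 into 1512×648 spans the height: 1198.80 × 648.00.
The 21×9 canvas is width-limited in 4088×2555, giving 4088.00 × 1752.00; scale factor 2.7037.
So the image's width is 1198.80 × 2.7037 ≈ 3241.20.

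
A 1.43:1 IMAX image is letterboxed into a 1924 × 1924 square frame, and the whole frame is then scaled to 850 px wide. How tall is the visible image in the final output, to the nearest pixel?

In the 1924×1924 frame the image fills the width: height = 1924 / 1.430 ≈ 1345.45 px.
Resizing to 850 px wide multiplies everything by 0.4418: 1345.45 → 594.41 px.

594 px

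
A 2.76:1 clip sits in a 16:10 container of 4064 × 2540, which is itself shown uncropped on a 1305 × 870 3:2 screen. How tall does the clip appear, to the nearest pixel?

2.76:1 in 4064×2540: fills the width, so the clip is 4064.00 × 1472.46.
The 16:10 canvas is width-limited in 1305×870, giving 1305.00 × 815.62; scale factor 0.3211.
So the clip's height is 1472.46 × 0.3211 ≈ 472.83.

473 px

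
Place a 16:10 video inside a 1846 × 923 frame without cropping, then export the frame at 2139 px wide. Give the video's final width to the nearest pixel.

1711 px

At 1846×923 the video is height-limited, so width = 923 × 16/10 ≈ 1476.80 px.
The frame scales by 2139/1846 = 1.1587; 1476.80 × 1.1587 ≈ 1711.20 px.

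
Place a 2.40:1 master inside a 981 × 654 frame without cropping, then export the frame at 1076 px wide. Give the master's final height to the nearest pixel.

448 px

In the 981×654 frame the master fills the width: height = 981 / 2.400 ≈ 408.75 px.
The frame scales by 1076/981 = 1.0968; 408.75 × 1.0968 ≈ 448.33 px.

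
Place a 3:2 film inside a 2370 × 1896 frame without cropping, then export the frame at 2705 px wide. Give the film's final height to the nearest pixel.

Fitted into 2370×1896, the film spans the width; its height is 2370 × 2/3 ≈ 1580.00 px.
The frame scales by 2705/2370 = 1.1414; 1580.00 × 1.1414 ≈ 1803.33 px.

1803 px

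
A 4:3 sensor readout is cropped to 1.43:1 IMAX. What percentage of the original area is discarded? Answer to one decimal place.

6.8%

Going from 4:3 to 1.43:1 IMAX means cutting height while keeping width.
Area ratio = (1.333)/(1.430) = 93.24%; the remaining 6.76% is cropped out.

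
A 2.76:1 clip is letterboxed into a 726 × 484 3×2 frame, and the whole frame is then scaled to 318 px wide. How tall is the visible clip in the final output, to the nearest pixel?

115 px

Fitted into 726×484, the clip spans the width; its height is 726 / 2.760 ≈ 263.04 px.
The frame scales by 318/726 = 0.4380; 263.04 × 0.4380 ≈ 115.22 px.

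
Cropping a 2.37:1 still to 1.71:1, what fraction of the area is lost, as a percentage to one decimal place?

Going from 2.37:1 to 1.71:1 means cutting width while keeping height.
Fraction kept = (1.710)/(2.370) ≈ 72.15%, so 27.85% is lost.

27.8%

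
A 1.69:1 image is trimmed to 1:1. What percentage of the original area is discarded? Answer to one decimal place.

40.8%

The height stays; only width is cut (since 1:1 is narrower than 1.69:1).
Area ratio = (1.000)/(1.690) = 59.17%; the remaining 40.83% is cropped out.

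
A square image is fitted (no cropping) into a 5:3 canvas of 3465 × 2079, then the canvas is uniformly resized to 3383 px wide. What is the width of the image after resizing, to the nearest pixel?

2030 px

Fitted into 3465×2079, the image spans the height; its width is 2079 × 1/1 ≈ 2079.00 px.
Resizing to 3383 px wide multiplies everything by 0.9763: 2079.00 → 2029.80 px.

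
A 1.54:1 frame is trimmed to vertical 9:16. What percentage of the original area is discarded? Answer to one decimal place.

63.5%

Going from 1.54:1 to vertical 9:16 means cutting width while keeping height.
(0.562)/(1.540) ≈ 0.365 of the area survives, leaving 63.47% discarded.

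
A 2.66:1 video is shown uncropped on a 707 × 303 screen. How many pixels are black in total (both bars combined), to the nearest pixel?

26308 pixels

2.66:1 is wider than 21×9, so it spans the full width.
That makes the image 265.7895 px tall (707 / 2.660).
303 − 265.7895 = 37.2105 px of bars.
That's 37.2105 × 707 ≈ 26308 black pixels.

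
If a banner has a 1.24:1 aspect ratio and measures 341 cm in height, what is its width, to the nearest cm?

423 cm

Width = 341 × 1.240 = 422.84.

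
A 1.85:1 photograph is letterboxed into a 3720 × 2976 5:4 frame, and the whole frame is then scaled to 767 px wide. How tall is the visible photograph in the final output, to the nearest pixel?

415 px

In the 3720×2976 frame the photograph fills the width: height = 3720 / 1.850 ≈ 2010.81 px.
Scaling 3720 → 767 is ×0.2062, so the height becomes 2010.81 × 0.2062 ≈ 414.59 px.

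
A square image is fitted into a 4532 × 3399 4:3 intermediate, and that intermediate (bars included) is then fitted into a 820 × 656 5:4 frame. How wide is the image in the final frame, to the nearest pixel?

615 px

Inside the 4532×3399 canvas the image is height-limited at 3399.00 × 3399.00.
Second fit — the 4:3 canvas into 820×656 spans the width: 820.00 × 615.00 (×0.1809 from 4532×3399).
So the image's width is 3399.00 × 0.1809 ≈ 615.00.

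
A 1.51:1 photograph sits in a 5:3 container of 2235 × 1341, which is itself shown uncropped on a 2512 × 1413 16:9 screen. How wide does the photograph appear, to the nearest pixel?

Inside the 2235×1341 canvas the photograph is height-limited at 2024.91 × 1341.00.
The 5:3 canvas is height-limited in 2512×1413, giving 2355.00 × 1413.00; scale factor 1.0537.
So the photograph's width is 2024.91 × 1.0537 ≈ 2133.63.

2134 px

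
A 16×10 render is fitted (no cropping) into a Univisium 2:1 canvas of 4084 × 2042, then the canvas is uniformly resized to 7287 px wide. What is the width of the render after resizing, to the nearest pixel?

In the 4084×2042 frame the render fills the height: width = 2042 × 16/10 ≈ 3267.20 px.
Scaling 4084 → 7287 is ×1.7843, so the width becomes 3267.20 × 1.7843 ≈ 5829.60 px.

5830 px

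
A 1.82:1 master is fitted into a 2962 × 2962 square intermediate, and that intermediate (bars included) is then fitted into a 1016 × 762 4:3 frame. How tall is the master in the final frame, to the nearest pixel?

419 px

Inside the 2962×2962 canvas the master is width-limited at 2962.00 × 1627.47.
square in 1016×762: fills the height, so the intermediate becomes 762.00 × 762.00 — a scale of ×0.2573.
The master scales with it: height 1627.47 × 0.2573 ≈ 418.68.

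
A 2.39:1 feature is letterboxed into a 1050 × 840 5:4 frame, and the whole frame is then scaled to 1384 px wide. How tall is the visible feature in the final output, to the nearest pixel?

At 1050×840 the feature is width-limited, so height = 1050 / 2.390 ≈ 439.33 px.
The frame scales by 1384/1050 = 1.3181; 439.33 × 1.3181 ≈ 579.08 px.

579 px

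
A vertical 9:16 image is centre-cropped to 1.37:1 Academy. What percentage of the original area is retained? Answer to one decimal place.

1.37:1 Academy is wider than vertical 9:16, so the crop keeps the full width and trims the height.
Area ratio = (0.562)/(1.370) = 41.06% retained.

41.1%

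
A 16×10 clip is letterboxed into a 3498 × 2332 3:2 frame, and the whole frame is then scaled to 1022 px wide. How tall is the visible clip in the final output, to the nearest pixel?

In the 3498×2332 frame the clip fills the width: height = 3498 × 10/16 ≈ 2186.25 px.
The frame scales by 1022/3498 = 0.2922; 2186.25 × 0.2922 ≈ 638.75 px.

639 px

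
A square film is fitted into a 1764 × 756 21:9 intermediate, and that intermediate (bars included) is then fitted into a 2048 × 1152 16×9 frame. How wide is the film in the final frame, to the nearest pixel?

878 px

square in 1764×756: fills the height, so the film is 756.00 × 756.00.
The 21:9 canvas is width-limited in 2048×1152, giving 2048.00 × 877.71; scale factor 1.1610.
Applying the same ×1.1610: 756.00 → 877.71.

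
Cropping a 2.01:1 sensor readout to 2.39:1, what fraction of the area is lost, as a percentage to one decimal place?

15.9%

Going from 2.01:1 to 2.39:1 means cutting height while keeping width.
(2.010)/(2.390) ≈ 0.841 of the area survives, leaving 15.90% discarded.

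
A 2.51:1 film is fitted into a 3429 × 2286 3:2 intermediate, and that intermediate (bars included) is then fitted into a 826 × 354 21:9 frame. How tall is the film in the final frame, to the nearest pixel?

Inside the 3429×2286 canvas the film is width-limited at 3429.00 × 1366.14.
Second fit — the 3:2 canvas into 826×354 spans the height: 531.00 × 354.00 (×0.1549 from 3429×2286).
The film scales with it: height 1366.14 × 0.1549 ≈ 211.55.

212 px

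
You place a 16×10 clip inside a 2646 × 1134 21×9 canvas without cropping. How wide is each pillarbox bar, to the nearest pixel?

Since 1.600 < 2.333, the clip is height-limited.
That makes the image 1814.40 px wide (1134 × 16/10).
Black = 2646 − 1814.40 = 831.60 px, or 415.80 per bar.

416 px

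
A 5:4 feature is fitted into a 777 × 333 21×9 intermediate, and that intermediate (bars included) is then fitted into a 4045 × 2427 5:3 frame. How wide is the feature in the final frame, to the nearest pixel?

5:4 in 777×333: fills the height, so the feature is 416.25 × 333.00.
Second fit — the 21×9 canvas into 4045×2427 spans the width: 4045.00 × 1733.57 (×5.2059 from 777×333).
The feature scales with it: width 416.25 × 5.2059 ≈ 2166.96.

2167 px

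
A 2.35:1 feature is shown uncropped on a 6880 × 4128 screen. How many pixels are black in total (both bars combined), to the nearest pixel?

2.35:1 (2.350) > 5:3 (1.667), so the feature fills the width.
That makes the image 2927.6596 px tall (6880 / 2.350).
Leftover height: 4128 − 2927.6596 = 1200.3404 px.
Across the 6880-px span: 1200.3404 × 6880 ≈ 8258342 px.

8258342 pixels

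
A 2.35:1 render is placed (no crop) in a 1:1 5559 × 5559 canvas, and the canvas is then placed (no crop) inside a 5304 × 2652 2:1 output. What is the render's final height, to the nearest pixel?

1129 px

2.35:1 in 5559×5559: fills the width, so the render is 5559.00 × 2365.53.
1:1 in 5304×2652: fills the height, so the intermediate becomes 2652.00 × 2652.00 — a scale of ×0.4771.
So the render's height is 2365.53 × 0.4771 ≈ 1128.51.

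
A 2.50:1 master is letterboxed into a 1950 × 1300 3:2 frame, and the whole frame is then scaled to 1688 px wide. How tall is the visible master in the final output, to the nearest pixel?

At 1950×1300 the master is width-limited, so height = 1950 / 2.500 ≈ 780.00 px.
Resizing to 1688 px wide multiplies everything by 0.8656: 780.00 → 675.20 px.

675 px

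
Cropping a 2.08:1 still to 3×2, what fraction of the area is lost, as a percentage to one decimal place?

27.9%

The height stays; only width is cut (since 3×2 is narrower than 2.08:1).
(1.500)/(2.080) ≈ 0.721 of the area survives, leaving 27.88% discarded.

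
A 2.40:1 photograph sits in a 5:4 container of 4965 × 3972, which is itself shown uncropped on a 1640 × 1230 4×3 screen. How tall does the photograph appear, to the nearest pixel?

2.40:1 in 4965×3972: fills the width, so the photograph is 4965.00 × 2068.75.
The 5:4 canvas is height-limited in 1640×1230, giving 1537.50 × 1230.00; scale factor 0.3097.
So the photograph's height is 2068.75 × 0.3097 ≈ 640.62.

641 px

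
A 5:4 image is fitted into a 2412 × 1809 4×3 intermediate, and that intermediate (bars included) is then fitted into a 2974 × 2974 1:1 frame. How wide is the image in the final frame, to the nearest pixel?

First fit — 5:4 into 2412×1809 spans the height: 2261.25 × 1809.00.
The 4×3 canvas is width-limited in 2974×2974, giving 2974.00 × 2230.50; scale factor 1.2330.
The image scales with it: width 2261.25 × 1.2330 ≈ 2788.12.

2788 px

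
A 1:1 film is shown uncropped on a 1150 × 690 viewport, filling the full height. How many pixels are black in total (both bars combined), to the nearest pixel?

That makes the image 690.0000 px wide (690 × 1/1).
Black = 1150 − 690.0000 = 460.0000 px.
Bar area = 460.0000 × 690 ≈ 317400 px.

317400 pixels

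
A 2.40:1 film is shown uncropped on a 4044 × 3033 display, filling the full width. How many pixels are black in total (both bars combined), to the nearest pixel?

The film is 4044 / 2.400 ≈ 1685.0000 px tall.
3033 − 1685.0000 = 1348.0000 px of bars.
Across the 4044-px span: 1348.0000 × 4044 ≈ 5451312 px.

5451312 pixels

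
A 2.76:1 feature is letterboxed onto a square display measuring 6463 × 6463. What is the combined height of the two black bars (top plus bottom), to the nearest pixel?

4121 px

Since 2.760 > 1.000, the feature is width-limited.
That makes the image 2341.67 px tall (6463 / 2.760).
Black = 6463 − 2341.67 = 4121.33 px.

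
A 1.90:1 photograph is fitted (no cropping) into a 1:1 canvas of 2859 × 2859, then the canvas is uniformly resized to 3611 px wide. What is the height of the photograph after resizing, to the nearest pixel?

1901 px

At 2859×2859 the photograph is width-limited, so height = 2859 / 1.900 ≈ 1504.74 px.
Resizing to 3611 px wide multiplies everything by 1.2630: 1504.74 → 1900.53 px.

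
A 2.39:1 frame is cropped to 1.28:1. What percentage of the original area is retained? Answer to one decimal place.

1.28:1 is narrower than 2.39:1, so the crop keeps the full height and trims the width.
Area ratio = (1.280)/(2.390) = 53.56% retained.

53.6%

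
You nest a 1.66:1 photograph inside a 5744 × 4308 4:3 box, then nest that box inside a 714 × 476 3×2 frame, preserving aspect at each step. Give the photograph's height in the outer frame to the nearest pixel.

First fit — 1.66:1 into 5744×4308 spans the width: 5744.00 × 3460.24.
The 4:3 canvas is height-limited in 714×476, giving 634.67 × 476.00; scale factor 0.1105.
The photograph scales with it: height 3460.24 × 0.1105 ≈ 382.33.

382 px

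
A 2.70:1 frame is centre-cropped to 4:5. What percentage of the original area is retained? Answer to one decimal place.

29.6%

4:5 is narrower than 2.70:1, so the crop keeps the full height and trims the width.
Fraction kept = (0.800)/(2.700) ≈ 29.63%.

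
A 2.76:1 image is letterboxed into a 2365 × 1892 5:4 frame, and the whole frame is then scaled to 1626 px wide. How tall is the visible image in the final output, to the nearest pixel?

Fitted into 2365×1892, the image spans the width; its height is 2365 / 2.760 ≈ 856.88 px.
The frame scales by 1626/2365 = 0.6875; 856.88 × 0.6875 ≈ 589.13 px.

589 px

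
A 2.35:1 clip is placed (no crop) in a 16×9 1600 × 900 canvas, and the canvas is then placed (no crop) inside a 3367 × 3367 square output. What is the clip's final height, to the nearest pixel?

2.35:1 in 1600×900: fills the width, so the clip is 1600.00 × 680.85.
The 16×9 canvas is width-limited in 3367×3367, giving 3367.00 × 1893.94; scale factor 2.1044.
So the clip's height is 680.85 × 2.1044 ≈ 1432.77.

1433 px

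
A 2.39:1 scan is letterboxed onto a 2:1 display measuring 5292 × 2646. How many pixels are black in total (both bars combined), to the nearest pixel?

2.39:1 (2.390) > 2:1 (2.000), so the scan fills the width.
Content height = 5292 / 2.390 ≈ 2214.2259 px.
Leftover height: 2646 − 2214.2259 = 431.7741 px.
Across the 5292-px span: 431.7741 × 5292 ≈ 2284948 px.

2284948 pixels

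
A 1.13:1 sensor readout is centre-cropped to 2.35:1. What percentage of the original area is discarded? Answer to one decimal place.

Going from 1.13:1 to 2.35:1 means cutting height while keeping width.
Fraction kept = (1.130)/(2.350) ≈ 48.09%, so 51.91% is lost.

51.9%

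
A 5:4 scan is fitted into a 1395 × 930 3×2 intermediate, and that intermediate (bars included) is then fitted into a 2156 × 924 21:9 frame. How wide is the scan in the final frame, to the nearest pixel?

First fit — 5:4 into 1395×930 spans the height: 1162.50 × 930.00.
3×2 in 2156×924: fills the height, so the intermediate becomes 1386.00 × 924.00 — a scale of ×0.9935.
Applying the same ×0.9935: 1162.50 → 1155.00.

1155 px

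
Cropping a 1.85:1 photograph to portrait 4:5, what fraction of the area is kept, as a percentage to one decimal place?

43.2%

The height stays; only width is cut (since portrait 4:5 is narrower than 1.85:1).
(0.800)/(1.850) ≈ 0.432 of the area survives.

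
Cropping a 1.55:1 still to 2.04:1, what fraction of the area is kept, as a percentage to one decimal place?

2.04:1 is wider than 1.55:1, so the crop keeps the full width and trims the height.
Area ratio = (1.550)/(2.040) = 75.98% retained.

76.0%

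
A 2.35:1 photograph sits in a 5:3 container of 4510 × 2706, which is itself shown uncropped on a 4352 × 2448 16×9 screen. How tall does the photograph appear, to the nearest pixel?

1736 px

2.35:1 in 4510×2706: fills the width, so the photograph is 4510.00 × 1919.15.
Second fit — the 5:3 canvas into 4352×2448 spans the height: 4080.00 × 2448.00 (×0.9047 from 4510×2706).
Applying the same ×0.9047: 1919.15 → 1736.17.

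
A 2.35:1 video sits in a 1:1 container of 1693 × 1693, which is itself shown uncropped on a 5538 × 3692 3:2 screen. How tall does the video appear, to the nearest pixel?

1571 px

2.35:1 in 1693×1693: fills the width, so the video is 1693.00 × 720.43.
1:1 in 5538×3692: fills the height, so the intermediate becomes 3692.00 × 3692.00 — a scale of ×2.1807.
Applying the same ×2.1807: 720.43 → 1571.06.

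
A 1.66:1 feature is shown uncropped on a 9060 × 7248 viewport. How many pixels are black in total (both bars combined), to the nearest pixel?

1.66:1 is wider than 5:4, so it spans the full width.
The feature is 9060 / 1.660 ≈ 5457.8313 px tall.
7248 − 5457.8313 = 1790.1687 px of bars.
That's 1790.1687 × 9060 ≈ 16218928 black pixels.

16218928 pixels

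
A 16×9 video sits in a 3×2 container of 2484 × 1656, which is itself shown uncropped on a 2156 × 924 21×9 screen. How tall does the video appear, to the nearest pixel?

780 px

Inside the 2484×1656 canvas the video is width-limited at 2484.00 × 1397.25.
The 3×2 canvas is height-limited in 2156×924, giving 1386.00 × 924.00; scale factor 0.5580.
The video scales with it: height 1397.25 × 0.5580 ≈ 779.62.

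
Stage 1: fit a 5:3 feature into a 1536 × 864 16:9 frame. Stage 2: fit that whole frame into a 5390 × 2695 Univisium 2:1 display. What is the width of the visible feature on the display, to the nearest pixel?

5:3 in 1536×864: fills the height, so the feature is 1440.00 × 864.00.
The 16:9 canvas is height-limited in 5390×2695, giving 4791.11 × 2695.00; scale factor 3.1192.
Applying the same ×3.1192: 1440.00 → 4491.67.

4492 px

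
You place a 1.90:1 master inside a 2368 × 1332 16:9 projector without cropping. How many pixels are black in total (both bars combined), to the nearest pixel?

1.90:1 is wider than 16:9, so it spans the full width.
Content height = 2368 / 1.900 ≈ 1246.3158 px.
1332 − 1246.3158 = 85.6842 px of bars.
That's 85.6842 × 2368 ≈ 202900 black pixels.

202900 pixels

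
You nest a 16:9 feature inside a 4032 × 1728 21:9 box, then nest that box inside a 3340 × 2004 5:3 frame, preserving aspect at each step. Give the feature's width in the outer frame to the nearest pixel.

2545 px

First fit — 16:9 into 4032×1728 spans the height: 3072.00 × 1728.00.
Second fit — the 21:9 canvas into 3340×2004 spans the width: 3340.00 × 1431.43 (×0.8284 from 4032×1728).
So the feature's width is 3072.00 × 0.8284 ≈ 2544.76.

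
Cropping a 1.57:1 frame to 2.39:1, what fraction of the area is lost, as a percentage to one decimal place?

2.39:1 is wider than 1.57:1, so the crop keeps the full width and trims the height.
Area ratio = (1.570)/(2.390) = 65.69%; the remaining 34.31% is cropped out.

34.3%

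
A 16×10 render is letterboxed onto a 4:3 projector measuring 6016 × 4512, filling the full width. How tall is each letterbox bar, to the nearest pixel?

376 px

That makes the image 3760.00 px tall (6016 × 10/16).
4512 − 3760.00 = 752.00 px of bars (376.00 each).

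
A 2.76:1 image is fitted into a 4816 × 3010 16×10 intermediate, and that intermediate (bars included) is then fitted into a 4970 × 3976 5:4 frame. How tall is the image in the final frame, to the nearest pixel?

Inside the 4816×3010 canvas the image is width-limited at 4816.00 × 1744.93.
Second fit — the 16×10 canvas into 4970×3976 spans the width: 4970.00 × 3106.25 (×1.0320 from 4816×3010).
So the image's height is 1744.93 × 1.0320 ≈ 1800.72.

1801 px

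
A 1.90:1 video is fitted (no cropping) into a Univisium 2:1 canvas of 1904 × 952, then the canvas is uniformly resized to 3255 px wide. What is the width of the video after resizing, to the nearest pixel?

3092 px

In the 1904×952 frame the video fills the height: width = 952 × 1.900 ≈ 1808.80 px.
Resizing to 3255 px wide multiplies everything by 1.7096: 1808.80 → 3092.25 px.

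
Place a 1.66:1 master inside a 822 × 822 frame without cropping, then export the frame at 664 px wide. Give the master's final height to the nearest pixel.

400 px

Fitted into 822×822, the master spans the width; its height is 822 / 1.660 ≈ 495.18 px.
Scaling 822 → 664 is ×0.8078, so the height becomes 495.18 × 0.8078 ≈ 400.00 px.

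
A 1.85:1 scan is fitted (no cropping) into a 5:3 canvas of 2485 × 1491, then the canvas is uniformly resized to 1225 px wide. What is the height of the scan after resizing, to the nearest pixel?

662 px

Fitted into 2485×1491, the scan spans the width; its height is 2485 / 1.850 ≈ 1343.24 px.
Scaling 2485 → 1225 is ×0.4930, so the height becomes 1343.24 × 0.4930 ≈ 662.16 px.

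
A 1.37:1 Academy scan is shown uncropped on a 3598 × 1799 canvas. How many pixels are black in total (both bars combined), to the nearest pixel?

2038933 pixels

1.37:1 Academy (1.370) < Univisium 2:1 (2.000), so the scan fills the height.
That makes the image 2464.6300 px wide (1799 × 1.370).
3598 − 2464.6300 = 1133.3700 px of bars.
Across the 1799-px span: 1133.3700 × 1799 ≈ 2038933 px.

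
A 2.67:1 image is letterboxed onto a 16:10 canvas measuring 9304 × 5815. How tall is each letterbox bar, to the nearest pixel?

1165 px

2.67:1 (2.670) > 16:10 (1.600), so the image fills the width.
The image is 9304 / 2.670 ≈ 3484.64 px tall.
Leftover height: 5815 − 3484.64 = 2330.36 px → 1165.18 each side.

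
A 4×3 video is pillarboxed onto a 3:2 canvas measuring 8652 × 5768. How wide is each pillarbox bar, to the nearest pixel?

481 px

Since 1.333 < 1.500, the video is height-limited.
The video is 5768 × 4/3 ≈ 7690.67 px wide.
Leftover width: 8652 − 7690.67 = 961.33 px → 480.67 each side.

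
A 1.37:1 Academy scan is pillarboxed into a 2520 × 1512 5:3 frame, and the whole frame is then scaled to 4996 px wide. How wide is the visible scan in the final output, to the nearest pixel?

In the 2520×1512 frame the scan fills the height: width = 1512 × 1.370 ≈ 2071.44 px.
Resizing to 4996 px wide multiplies everything by 1.9825: 2071.44 → 4106.71 px.

4107 px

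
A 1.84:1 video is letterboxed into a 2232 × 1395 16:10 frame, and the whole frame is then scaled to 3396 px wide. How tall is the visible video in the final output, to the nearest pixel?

At 2232×1395 the video is width-limited, so height = 2232 / 1.840 ≈ 1213.04 px.
Scaling 2232 → 3396 is ×1.5215, so the height becomes 1213.04 × 1.5215 ≈ 1845.65 px.

1846 px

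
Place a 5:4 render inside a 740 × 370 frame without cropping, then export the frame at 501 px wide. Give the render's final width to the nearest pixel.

313 px

Fitted into 740×370, the render spans the height; its width is 370 × 5/4 ≈ 462.50 px.
The frame scales by 501/740 = 0.6770; 462.50 × 0.6770 ≈ 313.12 px.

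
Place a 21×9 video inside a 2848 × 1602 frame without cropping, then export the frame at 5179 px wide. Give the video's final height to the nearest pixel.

2220 px

In the 2848×1602 frame the video fills the width: height = 2848 × 9/21 ≈ 1220.57 px.
The frame scales by 5179/2848 = 1.8185; 1220.57 × 1.8185 ≈ 2219.57 px.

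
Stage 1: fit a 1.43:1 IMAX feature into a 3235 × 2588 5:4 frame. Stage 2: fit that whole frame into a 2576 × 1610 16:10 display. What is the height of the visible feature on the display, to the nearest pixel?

1.43:1 IMAX in 3235×2588: fills the width, so the feature is 3235.00 × 2262.24.
The 5:4 canvas is height-limited in 2576×1610, giving 2012.50 × 1610.00; scale factor 0.6221.
Applying the same ×0.6221: 2262.24 → 1407.34.

1407 px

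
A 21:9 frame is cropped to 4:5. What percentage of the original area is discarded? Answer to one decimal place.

The height stays; only width is cut (since 4:5 is narrower than 21:9).
Area ratio = (0.800)/(2.333) = 34.29%; the remaining 65.71% is cropped out.

65.7%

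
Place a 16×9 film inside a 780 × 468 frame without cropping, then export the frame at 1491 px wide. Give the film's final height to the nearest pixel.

839 px

In the 780×468 frame the film fills the width: height = 780 × 9/16 ≈ 438.75 px.
Resizing to 1491 px wide multiplies everything by 1.9115: 438.75 → 838.69 px.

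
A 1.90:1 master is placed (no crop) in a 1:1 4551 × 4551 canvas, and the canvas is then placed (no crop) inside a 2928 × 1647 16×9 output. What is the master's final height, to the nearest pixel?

867 px

First fit — 1.90:1 into 4551×4551 spans the width: 4551.00 × 2395.26.
The 1:1 canvas is height-limited in 2928×1647, giving 1647.00 × 1647.00; scale factor 0.3619.
So the master's height is 2395.26 × 0.3619 ≈ 866.84.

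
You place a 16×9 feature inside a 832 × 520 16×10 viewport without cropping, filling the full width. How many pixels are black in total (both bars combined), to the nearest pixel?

That makes the image 468.0000 px tall (832 × 9/16).
520 − 468.0000 = 52.0000 px of bars.
That's 52.0000 × 832 ≈ 43264 black pixels.

43264 pixels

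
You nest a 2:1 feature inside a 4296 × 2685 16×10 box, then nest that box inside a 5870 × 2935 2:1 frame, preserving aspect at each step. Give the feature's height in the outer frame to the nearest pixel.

2348 px

Inside the 4296×2685 canvas the feature is width-limited at 4296.00 × 2148.00.
Second fit — the 16×10 canvas into 5870×2935 spans the height: 4696.00 × 2935.00 (×1.0931 from 4296×2685).
So the feature's height is 2148.00 × 1.0931 ≈ 2348.00.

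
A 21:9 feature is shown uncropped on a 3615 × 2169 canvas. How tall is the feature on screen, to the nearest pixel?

1549 px

21:9 (2.333) > 5:3 (1.667), so the feature fills the width.
The feature is 3615 × 9/21 ≈ 1549.29 px tall.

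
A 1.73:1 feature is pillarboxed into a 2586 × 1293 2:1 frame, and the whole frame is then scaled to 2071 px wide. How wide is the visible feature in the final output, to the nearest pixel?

Fitted into 2586×1293, the feature spans the height; its width is 1293 × 1.730 ≈ 2236.89 px.
Resizing to 2071 px wide multiplies everything by 0.8009: 2236.89 → 1791.41 px.

1791 px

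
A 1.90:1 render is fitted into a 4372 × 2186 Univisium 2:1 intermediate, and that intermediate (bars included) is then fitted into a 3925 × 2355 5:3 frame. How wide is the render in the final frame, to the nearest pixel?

1.90:1 in 4372×2186: fills the height, so the render is 4153.40 × 2186.00.
The Univisium 2:1 canvas is width-limited in 3925×2355, giving 3925.00 × 1962.50; scale factor 0.8978.
The render scales with it: width 4153.40 × 0.8978 ≈ 3728.75.

3729 px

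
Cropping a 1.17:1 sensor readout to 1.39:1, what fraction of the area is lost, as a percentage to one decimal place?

15.8%

1.39:1 is wider than 1.17:1, so the crop keeps the full width and trims the height.
Area ratio = (1.170)/(1.390) = 84.17%; the remaining 15.83% is cropped out.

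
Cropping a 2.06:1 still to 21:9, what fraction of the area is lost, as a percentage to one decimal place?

11.7%

21:9 is wider than 2.06:1, so the crop keeps the full width and trims the height.
Area ratio = (2.060)/(2.333) = 88.29%; the remaining 11.71% is cropped out.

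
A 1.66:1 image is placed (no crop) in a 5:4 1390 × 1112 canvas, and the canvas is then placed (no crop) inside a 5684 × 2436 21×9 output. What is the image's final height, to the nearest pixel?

1.66:1 in 1390×1112: fills the width, so the image is 1390.00 × 837.35.
5:4 in 5684×2436: fills the height, so the intermediate becomes 3045.00 × 2436.00 — a scale of ×2.1906.
Applying the same ×2.1906: 837.35 → 1834.34.

1834 px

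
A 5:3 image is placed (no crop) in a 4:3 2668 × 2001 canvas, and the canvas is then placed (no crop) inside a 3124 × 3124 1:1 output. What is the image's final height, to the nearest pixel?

Inside the 2668×2001 canvas the image is width-limited at 2668.00 × 1600.80.
Second fit — the 4:3 canvas into 3124×3124 spans the width: 3124.00 × 2343.00 (×1.1709 from 2668×2001).
Applying the same ×1.1709: 1600.80 → 1874.40.

1874 px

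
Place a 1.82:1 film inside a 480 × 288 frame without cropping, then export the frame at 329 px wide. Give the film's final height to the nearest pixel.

In the 480×288 frame the film fills the width: height = 480 / 1.820 ≈ 263.74 px.
Resizing to 329 px wide multiplies everything by 0.6854: 263.74 → 180.77 px.

181 px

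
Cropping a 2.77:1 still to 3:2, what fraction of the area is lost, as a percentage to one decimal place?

45.8%

3:2 is narrower than 2.77:1, so the crop keeps the full height and trims the width.
(1.500)/(2.770) ≈ 0.542 of the area survives, leaving 45.85% discarded.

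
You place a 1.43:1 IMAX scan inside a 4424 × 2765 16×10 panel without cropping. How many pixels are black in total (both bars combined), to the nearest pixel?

1.43:1 IMAX is narrower than 16×10, so it spans the full height.
Content width = 2765 × 1.430 ≈ 3953.9500 px.
Black = 4424 − 3953.9500 = 470.0500 px.
That's 470.0500 × 2765 ≈ 1299688 black pixels.

1299688 pixels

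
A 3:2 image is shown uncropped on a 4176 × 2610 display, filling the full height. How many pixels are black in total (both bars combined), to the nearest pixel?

681210 pixels

That makes the image 3915.0000 px wide (2610 × 3/2).
4176 − 3915.0000 = 261.0000 px of bars.
That's 261.0000 × 2610 ≈ 681210 black pixels.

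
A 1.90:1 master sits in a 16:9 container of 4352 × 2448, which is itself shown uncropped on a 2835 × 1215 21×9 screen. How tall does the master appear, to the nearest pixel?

1137 px

First fit — 1.90:1 into 4352×2448 spans the width: 4352.00 × 2290.53.
The 16:9 canvas is height-limited in 2835×1215, giving 2160.00 × 1215.00; scale factor 0.4963.
Applying the same ×0.4963: 2290.53 → 1136.84.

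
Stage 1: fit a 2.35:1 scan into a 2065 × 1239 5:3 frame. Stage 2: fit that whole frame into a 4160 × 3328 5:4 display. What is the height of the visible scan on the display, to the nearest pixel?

2.35:1 in 2065×1239: fills the width, so the scan is 2065.00 × 878.72.
Second fit — the 5:3 canvas into 4160×3328 spans the width: 4160.00 × 2496.00 (×2.0145 from 2065×1239).
So the scan's height is 878.72 × 2.0145 ≈ 1770.21.

1770 px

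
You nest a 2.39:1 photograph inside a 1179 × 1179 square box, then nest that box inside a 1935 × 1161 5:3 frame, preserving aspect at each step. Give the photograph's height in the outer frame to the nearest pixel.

486 px

2.39:1 in 1179×1179: fills the width, so the photograph is 1179.00 × 493.31.
The square canvas is height-limited in 1935×1161, giving 1161.00 × 1161.00; scale factor 0.9847.
So the photograph's height is 493.31 × 0.9847 ≈ 485.77.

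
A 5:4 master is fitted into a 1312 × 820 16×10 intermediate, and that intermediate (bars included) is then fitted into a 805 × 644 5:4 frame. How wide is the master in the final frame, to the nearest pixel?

5:4 in 1312×820: fills the height, so the master is 1025.00 × 820.00.
The 16×10 canvas is width-limited in 805×644, giving 805.00 × 503.12; scale factor 0.6136.
The master scales with it: width 1025.00 × 0.6136 ≈ 628.91.

629 px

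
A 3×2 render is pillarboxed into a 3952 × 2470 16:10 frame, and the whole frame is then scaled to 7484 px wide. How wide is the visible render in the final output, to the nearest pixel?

At 3952×2470 the render is height-limited, so width = 2470 × 3/2 ≈ 3705.00 px.
Scaling 3952 → 7484 is ×1.8937, so the width becomes 3705.00 × 1.8937 ≈ 7016.25 px.

7016 px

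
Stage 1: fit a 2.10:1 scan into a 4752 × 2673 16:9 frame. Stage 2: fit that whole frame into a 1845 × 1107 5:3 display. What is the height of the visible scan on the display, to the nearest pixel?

First fit — 2.10:1 into 4752×2673 spans the width: 4752.00 × 2262.86.
Second fit — the 16:9 canvas into 1845×1107 spans the width: 1845.00 × 1037.81 (×0.3883 from 4752×2673).
The scan scales with it: height 2262.86 × 0.3883 ≈ 878.57.

879 px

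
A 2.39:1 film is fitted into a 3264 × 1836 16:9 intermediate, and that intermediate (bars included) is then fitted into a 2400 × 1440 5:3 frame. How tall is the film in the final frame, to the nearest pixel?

1004 px

Inside the 3264×1836 canvas the film is width-limited at 3264.00 × 1365.69.
Second fit — the 16:9 canvas into 2400×1440 spans the width: 2400.00 × 1350.00 (×0.7353 from 3264×1836).
So the film's height is 1365.69 × 0.7353 ≈ 1004.18.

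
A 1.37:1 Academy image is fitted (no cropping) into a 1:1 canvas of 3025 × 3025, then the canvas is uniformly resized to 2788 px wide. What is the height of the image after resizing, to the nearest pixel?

2035 px

Fitted into 3025×3025, the image spans the width; its height is 3025 / 1.370 ≈ 2208.03 px.
The frame scales by 2788/3025 = 0.9217; 2208.03 × 0.9217 ≈ 2035.04 px.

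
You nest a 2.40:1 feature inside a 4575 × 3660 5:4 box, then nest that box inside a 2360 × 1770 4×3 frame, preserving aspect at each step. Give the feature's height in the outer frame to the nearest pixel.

922 px

Inside the 4575×3660 canvas the feature is width-limited at 4575.00 × 1906.25.
5:4 in 2360×1770: fills the height, so the intermediate becomes 2212.50 × 1770.00 — a scale of ×0.4836.
Applying the same ×0.4836: 1906.25 → 921.88.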